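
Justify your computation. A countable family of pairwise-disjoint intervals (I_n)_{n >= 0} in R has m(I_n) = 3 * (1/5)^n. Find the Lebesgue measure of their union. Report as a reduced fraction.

By countable additivity of the Lebesgue measure on pairwise disjoint measurable sets,
  m(union_{n >= 0} I_n) = sum_{n >= 0} m(I_n) = sum_{n >= 0} a * r^n,
  with a = 3 and r = 1/5.
Since 0 < r = 1/5 < 1, the geometric series converges:
  sum_{n >= 0} a * r^n = a / (1 - r).
  = 3 / (1 - 1/5)
  = 3 / (4/5)
  = 15/4.

15/4


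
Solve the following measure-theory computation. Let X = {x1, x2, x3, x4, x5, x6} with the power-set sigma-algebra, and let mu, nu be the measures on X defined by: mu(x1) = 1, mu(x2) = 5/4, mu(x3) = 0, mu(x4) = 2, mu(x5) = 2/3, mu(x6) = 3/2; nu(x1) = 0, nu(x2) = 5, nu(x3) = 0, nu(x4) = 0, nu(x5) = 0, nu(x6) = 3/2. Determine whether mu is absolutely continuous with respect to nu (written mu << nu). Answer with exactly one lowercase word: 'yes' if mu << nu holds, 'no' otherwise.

mu << nu means: every nu-null measurable set is also mu-null; equivalently, for every atom x, if nu({x}) = 0 then mu({x}) = 0.
Checking each atom:
  x1: nu = 0, mu = 1 > 0 -> violates mu << nu.
  x2: nu = 5 > 0 -> no constraint.
  x3: nu = 0, mu = 0 -> consistent with mu << nu.
  x4: nu = 0, mu = 2 > 0 -> violates mu << nu.
  x5: nu = 0, mu = 2/3 > 0 -> violates mu << nu.
  x6: nu = 3/2 > 0 -> no constraint.
The atom(s) x1, x4, x5 violate the condition (nu = 0 but mu > 0). Therefore mu is NOT absolutely continuous w.r.t. nu.

no


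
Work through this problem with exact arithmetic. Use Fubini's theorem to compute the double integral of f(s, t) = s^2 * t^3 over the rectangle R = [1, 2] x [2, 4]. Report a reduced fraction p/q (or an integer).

f(s, t) is a tensor product of a function of s and a function of t, and both factors are bounded continuous (hence Lebesgue integrable) on the rectangle, so Fubini's theorem applies:
  integral_R f d(m x m) = (integral_a1^b1 s^2 ds) * (integral_a2^b2 t^3 dt).
Inner integral in s: integral_{1}^{2} s^2 ds = (2^3 - 1^3)/3
  = 7/3.
Inner integral in t: integral_{2}^{4} t^3 dt = (4^4 - 2^4)/4
  = 60.
Product: (7/3) * (60) = 140.

140


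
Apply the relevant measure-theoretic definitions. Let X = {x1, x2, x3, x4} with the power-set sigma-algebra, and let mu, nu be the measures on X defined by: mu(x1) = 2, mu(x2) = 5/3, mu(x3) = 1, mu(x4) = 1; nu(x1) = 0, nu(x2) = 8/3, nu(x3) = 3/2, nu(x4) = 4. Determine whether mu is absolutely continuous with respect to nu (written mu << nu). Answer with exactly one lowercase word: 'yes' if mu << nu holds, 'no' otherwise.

mu << nu means: every nu-null measurable set is also mu-null; equivalently, for every atom x, if nu({x}) = 0 then mu({x}) = 0.
Checking each atom:
  x1: nu = 0, mu = 2 > 0 -> violates mu << nu.
  x2: nu = 8/3 > 0 -> no constraint.
  x3: nu = 3/2 > 0 -> no constraint.
  x4: nu = 4 > 0 -> no constraint.
The atom(s) x1 violate the condition (nu = 0 but mu > 0). Therefore mu is NOT absolutely continuous w.r.t. nu.

no


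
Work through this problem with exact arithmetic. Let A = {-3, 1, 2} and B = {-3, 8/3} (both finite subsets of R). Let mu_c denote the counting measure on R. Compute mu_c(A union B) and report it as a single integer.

Counting measure on a finite set equals cardinality. By inclusion-exclusion, |A union B| = |A| + |B| - |A cap B|.
|A| = 3, |B| = 2, |A cap B| = 1.
So mu_c(A union B) = 3 + 2 - 1 = 4.

4


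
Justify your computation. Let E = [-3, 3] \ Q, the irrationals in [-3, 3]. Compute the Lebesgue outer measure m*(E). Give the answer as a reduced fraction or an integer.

The interval I = [-3, 3] has m(I) = 3 - (-3) = 6 (endpoints are measure-zero, so open/closed/half-open agree). Write I = (I cap Q) u (I \ Q). The rationals in I are countable, so m*(I cap Q) = 0 (cover each rational by intervals whose total length is arbitrarily small). By countable subadditivity m*(I) <= m*(I cap Q) + m*(I \ Q), hence m*(I \ Q) >= m(I) = 6. The reverse inequality m*(I \ Q) <= m*(I) = 6 is trivial since (I \ Q) is a subset of I. Therefore m*(I \ Q) = 6.

6


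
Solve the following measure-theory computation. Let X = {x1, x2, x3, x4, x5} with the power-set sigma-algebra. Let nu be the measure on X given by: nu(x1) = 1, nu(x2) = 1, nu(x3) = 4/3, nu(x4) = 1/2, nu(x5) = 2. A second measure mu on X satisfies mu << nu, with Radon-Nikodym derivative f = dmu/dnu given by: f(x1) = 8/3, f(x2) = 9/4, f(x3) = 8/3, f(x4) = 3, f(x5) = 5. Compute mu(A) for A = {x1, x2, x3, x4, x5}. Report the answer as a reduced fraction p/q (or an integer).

By the defining property of the Radon-Nikodym derivative, for every measurable set A,
  mu(A) = integral_A f dnu.
Since nu is a discrete measure concentrated on the atoms of X, the integral over A reduces to the sum
  mu(A) = sum_{x in A} f(x) * nu({x}).
Computing each term:
  x1: f(x1) * nu(x1) = 8/3 * 1 = 8/3.
  x2: f(x2) * nu(x2) = 9/4 * 1 = 9/4.
  x3: f(x3) * nu(x3) = 8/3 * 4/3 = 32/9.
  x4: f(x4) * nu(x4) = 3 * 1/2 = 3/2.
  x5: f(x5) * nu(x5) = 5 * 2 = 10.
Summing: mu(A) = 8/3 + 9/4 + 32/9 + 3/2 + 10 = 719/36.

719/36


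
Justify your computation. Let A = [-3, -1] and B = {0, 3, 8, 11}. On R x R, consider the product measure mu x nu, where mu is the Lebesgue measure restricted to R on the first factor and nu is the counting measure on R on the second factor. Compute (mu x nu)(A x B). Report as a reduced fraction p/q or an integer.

For a measurable rectangle A x B, the product measure satisfies
  (mu x nu)(A x B) = mu(A) * nu(B).
  mu(A) = 2.
  nu(B) = 4.
  (mu x nu)(A x B) = 2 * 4 = 8.

8


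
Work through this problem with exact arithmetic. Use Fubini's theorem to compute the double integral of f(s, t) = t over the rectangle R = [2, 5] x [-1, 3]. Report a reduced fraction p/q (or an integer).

f(s, t) is a tensor product of a function of s and a function of t, and both factors are bounded continuous (hence Lebesgue integrable) on the rectangle, so Fubini's theorem applies:
  integral_R f d(m x m) = (integral_a1^b1 1 ds) * (integral_a2^b2 t dt).
Inner integral in s: integral_{2}^{5} 1 ds = (5^1 - 2^1)/1
  = 3.
Inner integral in t: integral_{-1}^{3} t dt = (3^2 - (-1)^2)/2
  = 4.
Product: (3) * (4) = 12.

12


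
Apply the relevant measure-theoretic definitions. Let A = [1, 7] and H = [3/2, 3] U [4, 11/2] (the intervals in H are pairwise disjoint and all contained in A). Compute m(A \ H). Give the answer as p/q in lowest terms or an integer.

The ambient interval has length m(A) = 7 - 1 = 6.
Since the holes are disjoint and sit inside A, by finite additivity
  m(H) = sum_i (b_i - a_i), and m(A \ H) = m(A) - m(H).
Computing the hole measures:
  m(H_1) = 3 - 3/2 = 3/2.
  m(H_2) = 11/2 - 4 = 3/2.
Summed: m(H) = 3/2 + 3/2 = 3.
So m(A \ H) = 6 - 3 = 3.

3


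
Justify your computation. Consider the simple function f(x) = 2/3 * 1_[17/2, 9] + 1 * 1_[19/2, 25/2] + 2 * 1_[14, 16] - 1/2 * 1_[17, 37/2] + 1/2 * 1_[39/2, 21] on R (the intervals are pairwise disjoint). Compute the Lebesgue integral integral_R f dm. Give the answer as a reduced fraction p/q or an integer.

For a simple function f = sum_i c_i * 1_{A_i} with disjoint A_i,
  integral f dm = sum_i c_i * m(A_i).
Lengths of the A_i:
  m(A_1) = 9 - 17/2 = 1/2.
  m(A_2) = 25/2 - 19/2 = 3.
  m(A_3) = 16 - 14 = 2.
  m(A_4) = 37/2 - 17 = 3/2.
  m(A_5) = 21 - 39/2 = 3/2.
Contributions c_i * m(A_i):
  (2/3) * (1/2) = 1/3.
  (1) * (3) = 3.
  (2) * (2) = 4.
  (-1/2) * (3/2) = -3/4.
  (1/2) * (3/2) = 3/4.
Total: 1/3 + 3 + 4 - 3/4 + 3/4 = 22/3.

22/3


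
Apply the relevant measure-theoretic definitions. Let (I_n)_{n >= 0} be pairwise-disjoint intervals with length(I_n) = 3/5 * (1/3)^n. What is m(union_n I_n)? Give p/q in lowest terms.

By countable additivity of the Lebesgue measure on pairwise disjoint measurable sets,
  m(union_{n >= 0} I_n) = sum_{n >= 0} m(I_n) = sum_{n >= 0} a * r^n,
  with a = 3/5 and r = 1/3.
Since 0 < r = 1/3 < 1, the geometric series converges:
  sum_{n >= 0} a * r^n = a / (1 - r).
  = 3/5 / (1 - 1/3)
  = 3/5 / (2/3)
  = 9/10.

9/10


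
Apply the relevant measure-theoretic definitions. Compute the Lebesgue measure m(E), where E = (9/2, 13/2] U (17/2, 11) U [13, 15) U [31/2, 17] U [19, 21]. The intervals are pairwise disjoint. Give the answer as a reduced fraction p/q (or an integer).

For pairwise disjoint intervals, m(union_i I_i) = sum_i m(I_i),
and m is invariant under swapping open/closed endpoints (single points have measure 0).
So m(E) = sum_i (b_i - a_i).
  I_1 has length 13/2 - 9/2 = 2.
  I_2 has length 11 - 17/2 = 5/2.
  I_3 has length 15 - 13 = 2.
  I_4 has length 17 - 31/2 = 3/2.
  I_5 has length 21 - 19 = 2.
Summing:
  m(E) = 2 + 5/2 + 2 + 3/2 + 2 = 10.

10


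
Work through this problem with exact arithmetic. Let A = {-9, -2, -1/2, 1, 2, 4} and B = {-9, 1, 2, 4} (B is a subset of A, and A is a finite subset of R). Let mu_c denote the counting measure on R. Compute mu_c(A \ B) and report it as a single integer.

Counting measure assigns mu_c(E) = |E| (number of elements) when E is finite. For B subset A, A \ B is the set of elements of A not in B, so |A \ B| = |A| - |B|.
|A| = 6, |B| = 4, so mu_c(A \ B) = 6 - 4 = 2.

2


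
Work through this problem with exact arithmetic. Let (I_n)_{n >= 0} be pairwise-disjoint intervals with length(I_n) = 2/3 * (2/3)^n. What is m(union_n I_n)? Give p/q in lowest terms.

By countable additivity of the Lebesgue measure on pairwise disjoint measurable sets,
  m(union_{n >= 0} I_n) = sum_{n >= 0} m(I_n) = sum_{n >= 0} a * r^n,
  with a = 2/3 and r = 2/3.
Since 0 < r = 2/3 < 1, the geometric series converges:
  sum_{n >= 0} a * r^n = a / (1 - r).
  = 2/3 / (1 - 2/3)
  = 2/3 / (1/3)
  = 2.

2


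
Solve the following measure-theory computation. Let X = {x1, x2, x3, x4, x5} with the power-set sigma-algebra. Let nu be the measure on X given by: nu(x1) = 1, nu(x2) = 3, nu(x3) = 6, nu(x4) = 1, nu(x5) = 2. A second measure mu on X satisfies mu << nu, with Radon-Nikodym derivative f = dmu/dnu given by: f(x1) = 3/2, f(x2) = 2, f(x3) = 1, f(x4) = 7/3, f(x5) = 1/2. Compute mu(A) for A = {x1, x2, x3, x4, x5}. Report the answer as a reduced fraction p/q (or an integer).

By the defining property of the Radon-Nikodym derivative, for every measurable set A,
  mu(A) = integral_A f dnu.
Since nu is a discrete measure concentrated on the atoms of X, the integral over A reduces to the sum
  mu(A) = sum_{x in A} f(x) * nu({x}).
Computing each term:
  x1: f(x1) * nu(x1) = 3/2 * 1 = 3/2.
  x2: f(x2) * nu(x2) = 2 * 3 = 6.
  x3: f(x3) * nu(x3) = 1 * 6 = 6.
  x4: f(x4) * nu(x4) = 7/3 * 1 = 7/3.
  x5: f(x5) * nu(x5) = 1/2 * 2 = 1.
Summing: mu(A) = 3/2 + 6 + 6 + 7/3 + 1 = 101/6.

101/6


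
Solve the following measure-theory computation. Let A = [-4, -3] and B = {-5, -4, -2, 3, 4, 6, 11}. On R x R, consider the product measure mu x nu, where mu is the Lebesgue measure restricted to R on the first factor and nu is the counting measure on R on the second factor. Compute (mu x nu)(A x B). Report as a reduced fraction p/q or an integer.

For a measurable rectangle A x B, the product measure satisfies
  (mu x nu)(A x B) = mu(A) * nu(B).
  mu(A) = 1.
  nu(B) = 7.
  (mu x nu)(A x B) = 1 * 7 = 7.

7


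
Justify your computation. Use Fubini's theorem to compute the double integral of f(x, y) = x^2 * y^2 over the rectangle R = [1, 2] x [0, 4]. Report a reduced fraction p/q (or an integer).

f(x, y) is a tensor product of a function of x and a function of y, and both factors are bounded continuous (hence Lebesgue integrable) on the rectangle, so Fubini's theorem applies:
  integral_R f d(m x m) = (integral_a1^b1 x^2 dx) * (integral_a2^b2 y^2 dy).
Inner integral in x: integral_{1}^{2} x^2 dx = (2^3 - 1^3)/3
  = 7/3.
Inner integral in y: integral_{0}^{4} y^2 dy = (4^3 - 0^3)/3
  = 64/3.
Product: (7/3) * (64/3) = 448/9.

448/9


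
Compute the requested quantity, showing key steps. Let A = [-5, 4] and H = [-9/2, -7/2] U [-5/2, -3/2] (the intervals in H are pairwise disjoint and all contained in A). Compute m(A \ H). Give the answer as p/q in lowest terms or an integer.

The ambient interval has length m(A) = 4 - (-5) = 9.
Since the holes are disjoint and sit inside A, by finite additivity
  m(H) = sum_i (b_i - a_i), and m(A \ H) = m(A) - m(H).
Computing the hole measures:
  m(H_1) = -7/2 - (-9/2) = 1.
  m(H_2) = -3/2 - (-5/2) = 1.
Summed: m(H) = 1 + 1 = 2.
So m(A \ H) = 9 - 2 = 7.

7


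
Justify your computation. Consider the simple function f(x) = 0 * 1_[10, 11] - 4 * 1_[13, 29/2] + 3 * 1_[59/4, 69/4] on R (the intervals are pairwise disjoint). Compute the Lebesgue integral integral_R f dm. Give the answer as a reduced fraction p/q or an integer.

For a simple function f = sum_i c_i * 1_{A_i} with disjoint A_i,
  integral f dm = sum_i c_i * m(A_i).
Lengths of the A_i:
  m(A_1) = 11 - 10 = 1.
  m(A_2) = 29/2 - 13 = 3/2.
  m(A_3) = 69/4 - 59/4 = 5/2.
Contributions c_i * m(A_i):
  (0) * (1) = 0.
  (-4) * (3/2) = -6.
  (3) * (5/2) = 15/2.
Total: 0 - 6 + 15/2 = 3/2.

3/2


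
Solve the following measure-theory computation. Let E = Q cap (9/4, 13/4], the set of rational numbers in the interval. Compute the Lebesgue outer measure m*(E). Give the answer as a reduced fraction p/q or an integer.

E = Q cap (9/4, 13/4] is a subset of Q, which is countable. Enumerate Q = {q_1, q_2, ...}; for any eps > 0, cover q_k by the open interval (q_k - eps/2^(k+1), q_k + eps/2^(k+1)), of length eps/2^k. The total cover length is sum_{k>=1} eps/2^k = eps. Hence m*(E) <= m*(Q) <= eps for every eps > 0, and since outer measure is non-negative, m*(E) = 0.

0


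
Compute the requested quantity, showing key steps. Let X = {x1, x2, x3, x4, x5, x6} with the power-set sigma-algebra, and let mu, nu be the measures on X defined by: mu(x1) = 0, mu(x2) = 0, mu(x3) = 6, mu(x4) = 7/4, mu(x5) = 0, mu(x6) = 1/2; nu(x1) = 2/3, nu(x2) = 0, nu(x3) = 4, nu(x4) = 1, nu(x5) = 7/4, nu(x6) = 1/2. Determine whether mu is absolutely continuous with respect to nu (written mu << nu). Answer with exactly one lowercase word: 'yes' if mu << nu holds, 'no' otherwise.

mu << nu means: every nu-null measurable set is also mu-null; equivalently, for every atom x, if nu({x}) = 0 then mu({x}) = 0.
Checking each atom:
  x1: nu = 2/3 > 0 -> no constraint.
  x2: nu = 0, mu = 0 -> consistent with mu << nu.
  x3: nu = 4 > 0 -> no constraint.
  x4: nu = 1 > 0 -> no constraint.
  x5: nu = 7/4 > 0 -> no constraint.
  x6: nu = 1/2 > 0 -> no constraint.
No atom violates the condition. Therefore mu << nu.

yes


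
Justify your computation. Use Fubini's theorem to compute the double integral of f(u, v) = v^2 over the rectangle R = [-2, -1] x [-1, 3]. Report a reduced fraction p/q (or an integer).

f(u, v) is a tensor product of a function of u and a function of v, and both factors are bounded continuous (hence Lebesgue integrable) on the rectangle, so Fubini's theorem applies:
  integral_R f d(m x m) = (integral_a1^b1 1 du) * (integral_a2^b2 v^2 dv).
Inner integral in u: integral_{-2}^{-1} 1 du = ((-1)^1 - (-2)^1)/1
  = 1.
Inner integral in v: integral_{-1}^{3} v^2 dv = (3^3 - (-1)^3)/3
  = 28/3.
Product: (1) * (28/3) = 28/3.

28/3


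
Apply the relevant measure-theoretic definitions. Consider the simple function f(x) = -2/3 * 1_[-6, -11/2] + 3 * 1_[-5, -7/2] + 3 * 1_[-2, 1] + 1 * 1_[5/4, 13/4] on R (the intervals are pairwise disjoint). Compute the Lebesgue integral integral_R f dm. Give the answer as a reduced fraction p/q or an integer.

For a simple function f = sum_i c_i * 1_{A_i} with disjoint A_i,
  integral f dm = sum_i c_i * m(A_i).
Lengths of the A_i:
  m(A_1) = -11/2 - (-6) = 1/2.
  m(A_2) = -7/2 - (-5) = 3/2.
  m(A_3) = 1 - (-2) = 3.
  m(A_4) = 13/4 - 5/4 = 2.
Contributions c_i * m(A_i):
  (-2/3) * (1/2) = -1/3.
  (3) * (3/2) = 9/2.
  (3) * (3) = 9.
  (1) * (2) = 2.
Total: -1/3 + 9/2 + 9 + 2 = 91/6.

91/6


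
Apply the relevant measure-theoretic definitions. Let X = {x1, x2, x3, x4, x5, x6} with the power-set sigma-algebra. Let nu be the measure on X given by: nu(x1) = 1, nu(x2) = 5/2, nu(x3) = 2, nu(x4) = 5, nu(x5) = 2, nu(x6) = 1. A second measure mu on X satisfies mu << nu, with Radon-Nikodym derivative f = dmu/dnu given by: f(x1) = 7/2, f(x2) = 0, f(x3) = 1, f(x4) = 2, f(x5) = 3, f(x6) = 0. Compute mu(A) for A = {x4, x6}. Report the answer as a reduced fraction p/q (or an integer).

By the defining property of the Radon-Nikodym derivative, for every measurable set A,
  mu(A) = integral_A f dnu.
Since nu is a discrete measure concentrated on the atoms of X, the integral over A reduces to the sum
  mu(A) = sum_{x in A} f(x) * nu({x}).
Computing each term:
  x4: f(x4) * nu(x4) = 2 * 5 = 10.
  x6: f(x6) * nu(x6) = 0 * 1 = 0.
Summing: mu(A) = 10 + 0 = 10.

10


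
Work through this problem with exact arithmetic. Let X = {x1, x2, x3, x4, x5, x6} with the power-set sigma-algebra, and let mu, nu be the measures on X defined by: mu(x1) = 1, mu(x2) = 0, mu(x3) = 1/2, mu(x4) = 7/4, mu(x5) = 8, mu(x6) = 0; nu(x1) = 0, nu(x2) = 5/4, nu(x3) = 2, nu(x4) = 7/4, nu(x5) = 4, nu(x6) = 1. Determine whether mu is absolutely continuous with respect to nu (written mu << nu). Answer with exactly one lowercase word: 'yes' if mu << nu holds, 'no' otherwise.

mu << nu means: every nu-null measurable set is also mu-null; equivalently, for every atom x, if nu({x}) = 0 then mu({x}) = 0.
Checking each atom:
  x1: nu = 0, mu = 1 > 0 -> violates mu << nu.
  x2: nu = 5/4 > 0 -> no constraint.
  x3: nu = 2 > 0 -> no constraint.
  x4: nu = 7/4 > 0 -> no constraint.
  x5: nu = 4 > 0 -> no constraint.
  x6: nu = 1 > 0 -> no constraint.
The atom(s) x1 violate the condition (nu = 0 but mu > 0). Therefore mu is NOT absolutely continuous w.r.t. nu.

no


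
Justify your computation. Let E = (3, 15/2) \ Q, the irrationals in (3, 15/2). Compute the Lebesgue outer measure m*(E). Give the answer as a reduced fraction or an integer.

The interval I = (3, 15/2) has m(I) = 15/2 - 3 = 9/2 (endpoints are measure-zero, so open/closed/half-open agree). Write I = (I cap Q) u (I \ Q). The rationals in I are countable, so m*(I cap Q) = 0 (cover each rational by intervals whose total length is arbitrarily small). By countable subadditivity m*(I) <= m*(I cap Q) + m*(I \ Q), hence m*(I \ Q) >= m(I) = 9/2. The reverse inequality m*(I \ Q) <= m*(I) = 9/2 is trivial since (I \ Q) is a subset of I. Therefore m*(I \ Q) = 9/2.

9/2


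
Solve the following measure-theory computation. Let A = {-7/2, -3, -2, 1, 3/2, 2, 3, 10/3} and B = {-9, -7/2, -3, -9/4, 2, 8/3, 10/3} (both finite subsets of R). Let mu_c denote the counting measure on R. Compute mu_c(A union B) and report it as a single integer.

Counting measure on a finite set equals cardinality. By inclusion-exclusion, |A union B| = |A| + |B| - |A cap B|.
|A| = 8, |B| = 7, |A cap B| = 4.
So mu_c(A union B) = 8 + 7 - 4 = 11.

11


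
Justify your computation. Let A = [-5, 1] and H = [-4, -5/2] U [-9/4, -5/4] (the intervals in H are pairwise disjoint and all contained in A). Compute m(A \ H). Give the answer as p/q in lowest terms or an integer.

The ambient interval has length m(A) = 1 - (-5) = 6.
Since the holes are disjoint and sit inside A, by finite additivity
  m(H) = sum_i (b_i - a_i), and m(A \ H) = m(A) - m(H).
Computing the hole measures:
  m(H_1) = -5/2 - (-4) = 3/2.
  m(H_2) = -5/4 - (-9/4) = 1.
Summed: m(H) = 3/2 + 1 = 5/2.
So m(A \ H) = 6 - 5/2 = 7/2.

7/2


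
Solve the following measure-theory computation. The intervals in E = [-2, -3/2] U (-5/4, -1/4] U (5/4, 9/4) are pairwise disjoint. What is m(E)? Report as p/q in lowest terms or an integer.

For pairwise disjoint intervals, m(union_i I_i) = sum_i m(I_i),
and m is invariant under swapping open/closed endpoints (single points have measure 0).
So m(E) = sum_i (b_i - a_i).
  I_1 has length -3/2 - (-2) = 1/2.
  I_2 has length -1/4 - (-5/4) = 1.
  I_3 has length 9/4 - 5/4 = 1.
Summing:
  m(E) = 1/2 + 1 + 1 = 5/2.

5/2


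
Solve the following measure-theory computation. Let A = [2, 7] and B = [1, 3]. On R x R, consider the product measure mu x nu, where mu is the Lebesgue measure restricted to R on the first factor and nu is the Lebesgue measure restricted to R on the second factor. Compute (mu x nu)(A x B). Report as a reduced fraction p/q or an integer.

For a measurable rectangle A x B, the product measure satisfies
  (mu x nu)(A x B) = mu(A) * nu(B).
  mu(A) = 5.
  nu(B) = 2.
  (mu x nu)(A x B) = 5 * 2 = 10.

10


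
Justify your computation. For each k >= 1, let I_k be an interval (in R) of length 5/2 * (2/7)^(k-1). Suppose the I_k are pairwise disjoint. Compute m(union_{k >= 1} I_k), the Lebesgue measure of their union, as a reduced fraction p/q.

By countable additivity of the Lebesgue measure on pairwise disjoint measurable sets,
  m(union_{k >= 1} I_k) = sum_{k >= 1} m(I_k) = sum_{k >= 1} a * r^(k-1),
  with a = 5/2 and r = 2/7.
Since 0 < r = 2/7 < 1, the geometric series converges:
  sum_{k >= 1} a * r^(k-1) = a / (1 - r).
  = 5/2 / (1 - 2/7)
  = 5/2 / (5/7)
  = 7/2.

7/2


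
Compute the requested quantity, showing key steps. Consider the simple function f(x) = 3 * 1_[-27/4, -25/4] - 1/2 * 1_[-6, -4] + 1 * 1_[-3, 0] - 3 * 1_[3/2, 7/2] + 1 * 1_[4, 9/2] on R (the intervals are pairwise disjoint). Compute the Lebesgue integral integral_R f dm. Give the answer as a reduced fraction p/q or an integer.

For a simple function f = sum_i c_i * 1_{A_i} with disjoint A_i,
  integral f dm = sum_i c_i * m(A_i).
Lengths of the A_i:
  m(A_1) = -25/4 - (-27/4) = 1/2.
  m(A_2) = -4 - (-6) = 2.
  m(A_3) = 0 - (-3) = 3.
  m(A_4) = 7/2 - 3/2 = 2.
  m(A_5) = 9/2 - 4 = 1/2.
Contributions c_i * m(A_i):
  (3) * (1/2) = 3/2.
  (-1/2) * (2) = -1.
  (1) * (3) = 3.
  (-3) * (2) = -6.
  (1) * (1/2) = 1/2.
Total: 3/2 - 1 + 3 - 6 + 1/2 = -2.

-2


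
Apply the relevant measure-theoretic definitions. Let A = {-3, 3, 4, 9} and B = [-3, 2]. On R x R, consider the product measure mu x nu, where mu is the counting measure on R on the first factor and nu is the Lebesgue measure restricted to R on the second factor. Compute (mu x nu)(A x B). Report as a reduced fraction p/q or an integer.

For a measurable rectangle A x B, the product measure satisfies
  (mu x nu)(A x B) = mu(A) * nu(B).
  mu(A) = 4.
  nu(B) = 5.
  (mu x nu)(A x B) = 4 * 5 = 20.

20


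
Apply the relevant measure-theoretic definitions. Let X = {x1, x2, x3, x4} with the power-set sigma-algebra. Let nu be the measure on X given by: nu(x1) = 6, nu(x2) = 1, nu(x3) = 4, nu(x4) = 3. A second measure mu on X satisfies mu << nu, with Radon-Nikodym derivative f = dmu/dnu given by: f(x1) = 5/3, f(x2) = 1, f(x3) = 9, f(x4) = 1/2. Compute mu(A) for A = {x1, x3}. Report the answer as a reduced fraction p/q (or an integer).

By the defining property of the Radon-Nikodym derivative, for every measurable set A,
  mu(A) = integral_A f dnu.
Since nu is a discrete measure concentrated on the atoms of X, the integral over A reduces to the sum
  mu(A) = sum_{x in A} f(x) * nu({x}).
Computing each term:
  x1: f(x1) * nu(x1) = 5/3 * 6 = 10.
  x3: f(x3) * nu(x3) = 9 * 4 = 36.
Summing: mu(A) = 10 + 36 = 46.

46


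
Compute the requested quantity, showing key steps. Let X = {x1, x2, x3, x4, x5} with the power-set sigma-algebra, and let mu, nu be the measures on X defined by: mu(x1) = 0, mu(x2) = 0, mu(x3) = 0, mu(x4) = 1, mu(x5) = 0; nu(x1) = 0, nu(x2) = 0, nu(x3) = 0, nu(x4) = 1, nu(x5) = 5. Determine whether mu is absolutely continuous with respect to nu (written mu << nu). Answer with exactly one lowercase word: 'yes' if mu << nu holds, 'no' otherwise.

mu << nu means: every nu-null measurable set is also mu-null; equivalently, for every atom x, if nu({x}) = 0 then mu({x}) = 0.
Checking each atom:
  x1: nu = 0, mu = 0 -> consistent with mu << nu.
  x2: nu = 0, mu = 0 -> consistent with mu << nu.
  x3: nu = 0, mu = 0 -> consistent with mu << nu.
  x4: nu = 1 > 0 -> no constraint.
  x5: nu = 5 > 0 -> no constraint.
No atom violates the condition. Therefore mu << nu.

yes


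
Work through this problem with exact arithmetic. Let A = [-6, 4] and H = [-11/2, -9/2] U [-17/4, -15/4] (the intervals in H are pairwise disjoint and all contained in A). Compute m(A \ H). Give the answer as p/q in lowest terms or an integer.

The ambient interval has length m(A) = 4 - (-6) = 10.
Since the holes are disjoint and sit inside A, by finite additivity
  m(H) = sum_i (b_i - a_i), and m(A \ H) = m(A) - m(H).
Computing the hole measures:
  m(H_1) = -9/2 - (-11/2) = 1.
  m(H_2) = -15/4 - (-17/4) = 1/2.
Summed: m(H) = 1 + 1/2 = 3/2.
So m(A \ H) = 10 - 3/2 = 17/2.

17/2


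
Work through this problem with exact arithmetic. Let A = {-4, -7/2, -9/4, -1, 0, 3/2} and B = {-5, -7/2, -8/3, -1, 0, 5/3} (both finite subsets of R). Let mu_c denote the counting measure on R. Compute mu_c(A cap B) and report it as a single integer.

Counting measure on a finite set equals cardinality. mu_c(A cap B) = |A cap B| (elements appearing in both).
Enumerating the elements of A that also lie in B gives 3 element(s).
So mu_c(A cap B) = 3.

3


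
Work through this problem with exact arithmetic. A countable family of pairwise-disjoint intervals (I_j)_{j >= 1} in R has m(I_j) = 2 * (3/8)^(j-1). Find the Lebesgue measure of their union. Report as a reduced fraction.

By countable additivity of the Lebesgue measure on pairwise disjoint measurable sets,
  m(union_{j >= 1} I_j) = sum_{j >= 1} m(I_j) = sum_{j >= 1} a * r^(j-1),
  with a = 2 and r = 3/8.
Since 0 < r = 3/8 < 1, the geometric series converges:
  sum_{j >= 1} a * r^(j-1) = a / (1 - r).
  = 2 / (1 - 3/8)
  = 2 / (5/8)
  = 16/5.

16/5


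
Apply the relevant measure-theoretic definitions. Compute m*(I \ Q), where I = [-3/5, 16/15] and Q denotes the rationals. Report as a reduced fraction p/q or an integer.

The interval I = [-3/5, 16/15] has m(I) = 16/15 - (-3/5) = 5/3 (endpoints are measure-zero, so open/closed/half-open agree). Write I = (I cap Q) u (I \ Q). The rationals in I are countable, so m*(I cap Q) = 0 (cover each rational by intervals whose total length is arbitrarily small). By countable subadditivity m*(I) <= m*(I cap Q) + m*(I \ Q), hence m*(I \ Q) >= m(I) = 5/3. The reverse inequality m*(I \ Q) <= m*(I) = 5/3 is trivial since (I \ Q) is a subset of I. Therefore m*(I \ Q) = 5/3.

5/3


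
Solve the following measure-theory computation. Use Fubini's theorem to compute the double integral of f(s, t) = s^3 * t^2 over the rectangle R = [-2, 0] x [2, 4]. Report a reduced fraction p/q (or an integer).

f(s, t) is a tensor product of a function of s and a function of t, and both factors are bounded continuous (hence Lebesgue integrable) on the rectangle, so Fubini's theorem applies:
  integral_R f d(m x m) = (integral_a1^b1 s^3 ds) * (integral_a2^b2 t^2 dt).
Inner integral in s: integral_{-2}^{0} s^3 ds = (0^4 - (-2)^4)/4
  = -4.
Inner integral in t: integral_{2}^{4} t^2 dt = (4^3 - 2^3)/3
  = 56/3.
Product: (-4) * (56/3) = -224/3.

-224/3


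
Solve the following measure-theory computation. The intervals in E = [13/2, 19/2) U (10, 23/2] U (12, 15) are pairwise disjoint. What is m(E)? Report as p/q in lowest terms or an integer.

For pairwise disjoint intervals, m(union_i I_i) = sum_i m(I_i),
and m is invariant under swapping open/closed endpoints (single points have measure 0).
So m(E) = sum_i (b_i - a_i).
  I_1 has length 19/2 - 13/2 = 3.
  I_2 has length 23/2 - 10 = 3/2.
  I_3 has length 15 - 12 = 3.
Summing:
  m(E) = 3 + 3/2 + 3 = 15/2.

15/2


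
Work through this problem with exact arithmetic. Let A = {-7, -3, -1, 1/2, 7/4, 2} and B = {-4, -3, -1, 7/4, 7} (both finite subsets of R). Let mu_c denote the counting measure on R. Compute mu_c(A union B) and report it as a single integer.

Counting measure on a finite set equals cardinality. By inclusion-exclusion, |A union B| = |A| + |B| - |A cap B|.
|A| = 6, |B| = 5, |A cap B| = 3.
So mu_c(A union B) = 6 + 5 - 3 = 8.

8


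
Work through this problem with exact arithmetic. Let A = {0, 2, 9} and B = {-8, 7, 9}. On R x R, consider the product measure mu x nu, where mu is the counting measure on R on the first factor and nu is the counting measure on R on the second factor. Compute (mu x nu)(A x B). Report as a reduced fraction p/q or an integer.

For a measurable rectangle A x B, the product measure satisfies
  (mu x nu)(A x B) = mu(A) * nu(B).
  mu(A) = 3.
  nu(B) = 3.
  (mu x nu)(A x B) = 3 * 3 = 9.

9


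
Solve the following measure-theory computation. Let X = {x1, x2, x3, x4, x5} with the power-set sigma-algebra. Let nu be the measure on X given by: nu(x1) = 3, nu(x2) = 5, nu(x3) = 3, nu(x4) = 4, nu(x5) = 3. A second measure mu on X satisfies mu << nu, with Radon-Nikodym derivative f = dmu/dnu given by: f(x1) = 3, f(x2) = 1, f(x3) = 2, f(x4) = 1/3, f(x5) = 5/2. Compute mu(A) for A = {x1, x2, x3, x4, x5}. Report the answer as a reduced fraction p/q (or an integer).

By the defining property of the Radon-Nikodym derivative, for every measurable set A,
  mu(A) = integral_A f dnu.
Since nu is a discrete measure concentrated on the atoms of X, the integral over A reduces to the sum
  mu(A) = sum_{x in A} f(x) * nu({x}).
Computing each term:
  x1: f(x1) * nu(x1) = 3 * 3 = 9.
  x2: f(x2) * nu(x2) = 1 * 5 = 5.
  x3: f(x3) * nu(x3) = 2 * 3 = 6.
  x4: f(x4) * nu(x4) = 1/3 * 4 = 4/3.
  x5: f(x5) * nu(x5) = 5/2 * 3 = 15/2.
Summing: mu(A) = 9 + 5 + 6 + 4/3 + 15/2 = 173/6.

173/6


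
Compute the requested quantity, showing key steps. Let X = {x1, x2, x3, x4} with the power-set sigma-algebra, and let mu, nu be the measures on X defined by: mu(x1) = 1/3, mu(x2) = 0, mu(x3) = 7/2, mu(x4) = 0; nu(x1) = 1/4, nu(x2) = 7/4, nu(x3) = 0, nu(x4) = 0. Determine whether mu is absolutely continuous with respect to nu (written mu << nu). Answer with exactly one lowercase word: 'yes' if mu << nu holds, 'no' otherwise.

mu << nu means: every nu-null measurable set is also mu-null; equivalently, for every atom x, if nu({x}) = 0 then mu({x}) = 0.
Checking each atom:
  x1: nu = 1/4 > 0 -> no constraint.
  x2: nu = 7/4 > 0 -> no constraint.
  x3: nu = 0, mu = 7/2 > 0 -> violates mu << nu.
  x4: nu = 0, mu = 0 -> consistent with mu << nu.
The atom(s) x3 violate the condition (nu = 0 but mu > 0). Therefore mu is NOT absolutely continuous w.r.t. nu.

no


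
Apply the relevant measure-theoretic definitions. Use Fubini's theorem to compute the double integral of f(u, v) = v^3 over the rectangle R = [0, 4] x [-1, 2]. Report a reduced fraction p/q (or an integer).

f(u, v) is a tensor product of a function of u and a function of v, and both factors are bounded continuous (hence Lebesgue integrable) on the rectangle, so Fubini's theorem applies:
  integral_R f d(m x m) = (integral_a1^b1 1 du) * (integral_a2^b2 v^3 dv).
Inner integral in u: integral_{0}^{4} 1 du = (4^1 - 0^1)/1
  = 4.
Inner integral in v: integral_{-1}^{2} v^3 dv = (2^4 - (-1)^4)/4
  = 15/4.
Product: (4) * (15/4) = 15.

15


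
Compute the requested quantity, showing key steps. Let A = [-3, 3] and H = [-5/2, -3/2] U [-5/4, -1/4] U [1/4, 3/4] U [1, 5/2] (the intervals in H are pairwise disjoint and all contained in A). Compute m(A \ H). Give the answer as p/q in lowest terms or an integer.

The ambient interval has length m(A) = 3 - (-3) = 6.
Since the holes are disjoint and sit inside A, by finite additivity
  m(H) = sum_i (b_i - a_i), and m(A \ H) = m(A) - m(H).
Computing the hole measures:
  m(H_1) = -3/2 - (-5/2) = 1.
  m(H_2) = -1/4 - (-5/4) = 1.
  m(H_3) = 3/4 - 1/4 = 1/2.
  m(H_4) = 5/2 - 1 = 3/2.
Summed: m(H) = 1 + 1 + 1/2 + 3/2 = 4.
So m(A \ H) = 6 - 4 = 2.

2


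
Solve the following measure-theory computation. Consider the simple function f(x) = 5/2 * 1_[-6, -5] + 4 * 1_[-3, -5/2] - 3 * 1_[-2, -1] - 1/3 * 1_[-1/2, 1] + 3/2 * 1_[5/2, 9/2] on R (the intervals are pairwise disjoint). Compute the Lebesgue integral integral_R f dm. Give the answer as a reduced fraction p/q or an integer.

For a simple function f = sum_i c_i * 1_{A_i} with disjoint A_i,
  integral f dm = sum_i c_i * m(A_i).
Lengths of the A_i:
  m(A_1) = -5 - (-6) = 1.
  m(A_2) = -5/2 - (-3) = 1/2.
  m(A_3) = -1 - (-2) = 1.
  m(A_4) = 1 - (-1/2) = 3/2.
  m(A_5) = 9/2 - 5/2 = 2.
Contributions c_i * m(A_i):
  (5/2) * (1) = 5/2.
  (4) * (1/2) = 2.
  (-3) * (1) = -3.
  (-1/3) * (3/2) = -1/2.
  (3/2) * (2) = 3.
Total: 5/2 + 2 - 3 - 1/2 + 3 = 4.

4


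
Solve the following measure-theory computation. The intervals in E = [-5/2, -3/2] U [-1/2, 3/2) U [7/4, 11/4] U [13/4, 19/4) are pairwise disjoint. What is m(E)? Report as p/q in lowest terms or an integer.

For pairwise disjoint intervals, m(union_i I_i) = sum_i m(I_i),
and m is invariant under swapping open/closed endpoints (single points have measure 0).
So m(E) = sum_i (b_i - a_i).
  I_1 has length -3/2 - (-5/2) = 1.
  I_2 has length 3/2 - (-1/2) = 2.
  I_3 has length 11/4 - 7/4 = 1.
  I_4 has length 19/4 - 13/4 = 3/2.
Summing:
  m(E) = 1 + 2 + 1 + 3/2 = 11/2.

11/2


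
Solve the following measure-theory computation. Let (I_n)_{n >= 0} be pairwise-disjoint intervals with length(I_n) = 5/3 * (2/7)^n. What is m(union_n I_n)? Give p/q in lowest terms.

By countable additivity of the Lebesgue measure on pairwise disjoint measurable sets,
  m(union_{n >= 0} I_n) = sum_{n >= 0} m(I_n) = sum_{n >= 0} a * r^n,
  with a = 5/3 and r = 2/7.
Since 0 < r = 2/7 < 1, the geometric series converges:
  sum_{n >= 0} a * r^n = a / (1 - r).
  = 5/3 / (1 - 2/7)
  = 5/3 / (5/7)
  = 7/3.

7/3


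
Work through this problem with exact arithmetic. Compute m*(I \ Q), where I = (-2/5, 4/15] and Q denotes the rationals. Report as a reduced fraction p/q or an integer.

The interval I = (-2/5, 4/15] has m(I) = 4/15 - (-2/5) = 2/3 (endpoints are measure-zero, so open/closed/half-open agree). Write I = (I cap Q) u (I \ Q). The rationals in I are countable, so m*(I cap Q) = 0 (cover each rational by intervals whose total length is arbitrarily small). By countable subadditivity m*(I) <= m*(I cap Q) + m*(I \ Q), hence m*(I \ Q) >= m(I) = 2/3. The reverse inequality m*(I \ Q) <= m*(I) = 2/3 is trivial since (I \ Q) is a subset of I. Therefore m*(I \ Q) = 2/3.

2/3


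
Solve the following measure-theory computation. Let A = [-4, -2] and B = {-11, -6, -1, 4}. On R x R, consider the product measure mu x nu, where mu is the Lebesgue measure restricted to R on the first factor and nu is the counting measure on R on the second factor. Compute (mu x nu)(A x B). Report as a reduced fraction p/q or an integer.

For a measurable rectangle A x B, the product measure satisfies
  (mu x nu)(A x B) = mu(A) * nu(B).
  mu(A) = 2.
  nu(B) = 4.
  (mu x nu)(A x B) = 2 * 4 = 8.

8


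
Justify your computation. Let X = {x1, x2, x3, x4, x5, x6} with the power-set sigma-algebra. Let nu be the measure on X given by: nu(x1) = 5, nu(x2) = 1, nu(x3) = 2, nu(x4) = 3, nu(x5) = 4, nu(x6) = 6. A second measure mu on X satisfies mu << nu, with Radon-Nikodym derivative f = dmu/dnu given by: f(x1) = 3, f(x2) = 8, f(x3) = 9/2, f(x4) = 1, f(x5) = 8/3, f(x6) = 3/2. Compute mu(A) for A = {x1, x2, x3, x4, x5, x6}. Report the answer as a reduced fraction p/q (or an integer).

By the defining property of the Radon-Nikodym derivative, for every measurable set A,
  mu(A) = integral_A f dnu.
Since nu is a discrete measure concentrated on the atoms of X, the integral over A reduces to the sum
  mu(A) = sum_{x in A} f(x) * nu({x}).
Computing each term:
  x1: f(x1) * nu(x1) = 3 * 5 = 15.
  x2: f(x2) * nu(x2) = 8 * 1 = 8.
  x3: f(x3) * nu(x3) = 9/2 * 2 = 9.
  x4: f(x4) * nu(x4) = 1 * 3 = 3.
  x5: f(x5) * nu(x5) = 8/3 * 4 = 32/3.
  x6: f(x6) * nu(x6) = 3/2 * 6 = 9.
Summing: mu(A) = 15 + 8 + 9 + 3 + 32/3 + 9 = 164/3.

164/3


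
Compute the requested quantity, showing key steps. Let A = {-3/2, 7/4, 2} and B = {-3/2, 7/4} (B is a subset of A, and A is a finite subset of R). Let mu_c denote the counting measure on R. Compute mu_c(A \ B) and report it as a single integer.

Counting measure assigns mu_c(E) = |E| (number of elements) when E is finite. For B subset A, A \ B is the set of elements of A not in B, so |A \ B| = |A| - |B|.
|A| = 3, |B| = 2, so mu_c(A \ B) = 3 - 2 = 1.

1


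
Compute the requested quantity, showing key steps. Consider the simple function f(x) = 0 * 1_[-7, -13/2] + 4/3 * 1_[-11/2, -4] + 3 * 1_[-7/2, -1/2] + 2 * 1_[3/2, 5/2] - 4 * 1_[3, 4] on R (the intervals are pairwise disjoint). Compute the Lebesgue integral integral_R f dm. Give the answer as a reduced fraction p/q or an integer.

For a simple function f = sum_i c_i * 1_{A_i} with disjoint A_i,
  integral f dm = sum_i c_i * m(A_i).
Lengths of the A_i:
  m(A_1) = -13/2 - (-7) = 1/2.
  m(A_2) = -4 - (-11/2) = 3/2.
  m(A_3) = -1/2 - (-7/2) = 3.
  m(A_4) = 5/2 - 3/2 = 1.
  m(A_5) = 4 - 3 = 1.
Contributions c_i * m(A_i):
  (0) * (1/2) = 0.
  (4/3) * (3/2) = 2.
  (3) * (3) = 9.
  (2) * (1) = 2.
  (-4) * (1) = -4.
Total: 0 + 2 + 9 + 2 - 4 = 9.

9


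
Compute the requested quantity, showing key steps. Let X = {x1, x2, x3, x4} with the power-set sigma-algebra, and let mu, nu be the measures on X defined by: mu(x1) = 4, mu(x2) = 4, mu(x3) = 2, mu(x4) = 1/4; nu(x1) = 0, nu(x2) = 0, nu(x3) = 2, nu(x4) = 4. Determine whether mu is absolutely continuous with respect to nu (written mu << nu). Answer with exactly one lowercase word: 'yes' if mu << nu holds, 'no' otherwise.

mu << nu means: every nu-null measurable set is also mu-null; equivalently, for every atom x, if nu({x}) = 0 then mu({x}) = 0.
Checking each atom:
  x1: nu = 0, mu = 4 > 0 -> violates mu << nu.
  x2: nu = 0, mu = 4 > 0 -> violates mu << nu.
  x3: nu = 2 > 0 -> no constraint.
  x4: nu = 4 > 0 -> no constraint.
The atom(s) x1, x2 violate the condition (nu = 0 but mu > 0). Therefore mu is NOT absolutely continuous w.r.t. nu.

no


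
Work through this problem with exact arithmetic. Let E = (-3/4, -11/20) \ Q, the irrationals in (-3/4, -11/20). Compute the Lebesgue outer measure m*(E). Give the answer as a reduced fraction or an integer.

The interval I = (-3/4, -11/20) has m(I) = -11/20 - (-3/4) = 1/5 (endpoints are measure-zero, so open/closed/half-open agree). Write I = (I cap Q) u (I \ Q). The rationals in I are countable, so m*(I cap Q) = 0 (cover each rational by intervals whose total length is arbitrarily small). By countable subadditivity m*(I) <= m*(I cap Q) + m*(I \ Q), hence m*(I \ Q) >= m(I) = 1/5. The reverse inequality m*(I \ Q) <= m*(I) = 1/5 is trivial since (I \ Q) is a subset of I. Therefore m*(I \ Q) = 1/5.

1/5


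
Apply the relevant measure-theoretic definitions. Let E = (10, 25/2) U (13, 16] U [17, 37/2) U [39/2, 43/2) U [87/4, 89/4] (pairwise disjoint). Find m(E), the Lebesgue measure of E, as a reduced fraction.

For pairwise disjoint intervals, m(union_i I_i) = sum_i m(I_i),
and m is invariant under swapping open/closed endpoints (single points have measure 0).
So m(E) = sum_i (b_i - a_i).
  I_1 has length 25/2 - 10 = 5/2.
  I_2 has length 16 - 13 = 3.
  I_3 has length 37/2 - 17 = 3/2.
  I_4 has length 43/2 - 39/2 = 2.
  I_5 has length 89/4 - 87/4 = 1/2.
Summing:
  m(E) = 5/2 + 3 + 3/2 + 2 + 1/2 = 19/2.

19/2


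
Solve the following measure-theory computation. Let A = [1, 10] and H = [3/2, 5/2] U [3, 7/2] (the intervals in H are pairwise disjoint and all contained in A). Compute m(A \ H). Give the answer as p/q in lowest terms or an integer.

The ambient interval has length m(A) = 10 - 1 = 9.
Since the holes are disjoint and sit inside A, by finite additivity
  m(H) = sum_i (b_i - a_i), and m(A \ H) = m(A) - m(H).
Computing the hole measures:
  m(H_1) = 5/2 - 3/2 = 1.
  m(H_2) = 7/2 - 3 = 1/2.
Summed: m(H) = 1 + 1/2 = 3/2.
So m(A \ H) = 9 - 3/2 = 15/2.

15/2


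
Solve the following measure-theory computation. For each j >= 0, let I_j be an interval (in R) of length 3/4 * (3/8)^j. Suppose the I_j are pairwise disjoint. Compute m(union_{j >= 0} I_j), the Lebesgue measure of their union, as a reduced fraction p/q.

By countable additivity of the Lebesgue measure on pairwise disjoint measurable sets,
  m(union_{j >= 0} I_j) = sum_{j >= 0} m(I_j) = sum_{j >= 0} a * r^j,
  with a = 3/4 and r = 3/8.
Since 0 < r = 3/8 < 1, the geometric series converges:
  sum_{j >= 0} a * r^j = a / (1 - r).
  = 3/4 / (1 - 3/8)
  = 3/4 / (5/8)
  = 6/5.

6/5


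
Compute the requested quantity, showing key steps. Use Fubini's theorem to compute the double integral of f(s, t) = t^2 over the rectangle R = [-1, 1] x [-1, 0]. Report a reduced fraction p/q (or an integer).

f(s, t) is a tensor product of a function of s and a function of t, and both factors are bounded continuous (hence Lebesgue integrable) on the rectangle, so Fubini's theorem applies:
  integral_R f d(m x m) = (integral_a1^b1 1 ds) * (integral_a2^b2 t^2 dt).
Inner integral in s: integral_{-1}^{1} 1 ds = (1^1 - (-1)^1)/1
  = 2.
Inner integral in t: integral_{-1}^{0} t^2 dt = (0^3 - (-1)^3)/3
  = 1/3.
Product: (2) * (1/3) = 2/3.

2/3
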